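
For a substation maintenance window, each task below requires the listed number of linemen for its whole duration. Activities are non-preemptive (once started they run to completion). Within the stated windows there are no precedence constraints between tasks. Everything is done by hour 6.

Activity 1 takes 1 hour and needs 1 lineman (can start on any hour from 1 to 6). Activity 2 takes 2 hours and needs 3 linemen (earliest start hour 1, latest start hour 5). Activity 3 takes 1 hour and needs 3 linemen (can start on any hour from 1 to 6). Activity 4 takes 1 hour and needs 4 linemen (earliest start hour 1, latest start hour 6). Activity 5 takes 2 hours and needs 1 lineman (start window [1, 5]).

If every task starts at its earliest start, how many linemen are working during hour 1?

12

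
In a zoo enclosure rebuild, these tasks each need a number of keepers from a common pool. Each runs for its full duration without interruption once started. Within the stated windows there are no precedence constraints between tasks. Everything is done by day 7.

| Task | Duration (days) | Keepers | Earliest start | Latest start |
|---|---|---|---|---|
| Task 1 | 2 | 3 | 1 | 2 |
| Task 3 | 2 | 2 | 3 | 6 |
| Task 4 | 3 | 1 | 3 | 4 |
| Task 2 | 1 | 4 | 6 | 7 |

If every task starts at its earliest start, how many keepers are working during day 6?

4

At early start, day 6 has: Task 2.
Demand: 4 = 4.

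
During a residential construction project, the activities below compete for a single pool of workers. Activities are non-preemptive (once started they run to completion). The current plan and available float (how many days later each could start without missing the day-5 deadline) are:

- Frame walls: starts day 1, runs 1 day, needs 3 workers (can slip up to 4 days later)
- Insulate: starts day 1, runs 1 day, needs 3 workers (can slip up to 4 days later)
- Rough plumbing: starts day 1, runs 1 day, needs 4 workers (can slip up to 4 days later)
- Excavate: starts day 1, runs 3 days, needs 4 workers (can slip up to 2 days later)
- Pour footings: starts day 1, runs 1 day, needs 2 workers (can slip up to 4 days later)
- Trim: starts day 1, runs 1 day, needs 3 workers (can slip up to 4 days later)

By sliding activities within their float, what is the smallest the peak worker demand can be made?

Early-start (Frame walls@1, Insulate@1, Rough plumbing@1, Excavate@1, Pour footings@1, Trim@1) gives peak 19: d1:19  d2:4  d3:4  d4:0  d5:0.
Shift Rough plumbing→2, Excavate→3, Pour footings→2, Trim→3.
Schedule Frame walls@1, Insulate@1, Rough plumbing@2, Excavate@3, Pour footings@2, Trim@3: d1:6  d2:6  d3:7  d4:4  d5:4 — peak 7.

7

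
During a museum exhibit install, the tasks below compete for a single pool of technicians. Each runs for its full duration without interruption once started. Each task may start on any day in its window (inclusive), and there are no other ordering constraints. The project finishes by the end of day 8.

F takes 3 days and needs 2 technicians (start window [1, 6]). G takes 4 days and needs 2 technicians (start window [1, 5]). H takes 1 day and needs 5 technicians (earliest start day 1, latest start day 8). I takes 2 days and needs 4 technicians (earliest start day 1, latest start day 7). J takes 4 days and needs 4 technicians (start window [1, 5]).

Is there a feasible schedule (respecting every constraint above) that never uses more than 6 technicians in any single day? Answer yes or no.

Schedule F@1, G@3, H@8, I@1, J@4: d1:6  d2:6  d3:4  d4:6  d5:6  d6:6  d7:4  d8:5 — peak 6 ≤ 6.

yes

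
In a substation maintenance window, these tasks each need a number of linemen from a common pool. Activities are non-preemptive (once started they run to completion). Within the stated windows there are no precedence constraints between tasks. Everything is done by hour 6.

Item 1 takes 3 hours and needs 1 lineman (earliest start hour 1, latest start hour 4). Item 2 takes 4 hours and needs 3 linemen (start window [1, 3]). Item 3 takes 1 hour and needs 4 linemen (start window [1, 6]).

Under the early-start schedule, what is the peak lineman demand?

8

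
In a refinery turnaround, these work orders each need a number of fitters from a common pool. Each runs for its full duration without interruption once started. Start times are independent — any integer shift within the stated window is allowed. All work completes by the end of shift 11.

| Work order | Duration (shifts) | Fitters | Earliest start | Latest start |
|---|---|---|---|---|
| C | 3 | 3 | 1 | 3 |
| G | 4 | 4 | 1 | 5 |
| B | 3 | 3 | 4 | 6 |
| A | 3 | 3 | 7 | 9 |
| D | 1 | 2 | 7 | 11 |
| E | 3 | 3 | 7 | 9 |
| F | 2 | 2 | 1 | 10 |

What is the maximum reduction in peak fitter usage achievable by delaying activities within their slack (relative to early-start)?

2

Early-start peak: s1:9  s2:9  s3:7  s4:7  s5:3  s6:3  s7:8  s8:6  s9:6  s10:0  s11:0 ⇒ 9.
Leveled (C@1, G@1, B@4, A@7, D@7, E@8, F@5): s1:7  s2:7  s3:7  s4:7  s5:5  s6:5  s7:5  s8:6  s9:6  s10:3  s11:0 ⇒ 7.
Reduction 9 − 7 = 2.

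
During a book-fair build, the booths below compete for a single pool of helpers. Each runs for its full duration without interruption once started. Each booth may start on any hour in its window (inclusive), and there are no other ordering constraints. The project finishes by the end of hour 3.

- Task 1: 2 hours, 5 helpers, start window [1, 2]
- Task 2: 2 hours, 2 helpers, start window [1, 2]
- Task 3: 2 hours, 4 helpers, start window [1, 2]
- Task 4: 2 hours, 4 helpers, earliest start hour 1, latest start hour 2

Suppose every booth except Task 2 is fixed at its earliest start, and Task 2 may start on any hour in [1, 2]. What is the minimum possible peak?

15

Task 2@1: h1:15  h2:15  h3:0 → peak 15
Task 2@2: h1:13  h2:15  h3:2 → peak 15
Best is Task 2@1, peak 15.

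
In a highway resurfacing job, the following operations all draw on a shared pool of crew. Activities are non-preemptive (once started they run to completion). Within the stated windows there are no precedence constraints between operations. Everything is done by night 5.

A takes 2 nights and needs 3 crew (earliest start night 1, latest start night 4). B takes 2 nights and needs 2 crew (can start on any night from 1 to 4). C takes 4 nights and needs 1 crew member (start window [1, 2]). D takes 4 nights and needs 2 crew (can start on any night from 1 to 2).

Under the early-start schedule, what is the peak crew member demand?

8

Early-start schedule: A@1, B@1, C@1, D@1.
Load per night: night 1: 8, night 2: 8, night 3: 3, night 4: 3, night 5: 0.
Peak is 8.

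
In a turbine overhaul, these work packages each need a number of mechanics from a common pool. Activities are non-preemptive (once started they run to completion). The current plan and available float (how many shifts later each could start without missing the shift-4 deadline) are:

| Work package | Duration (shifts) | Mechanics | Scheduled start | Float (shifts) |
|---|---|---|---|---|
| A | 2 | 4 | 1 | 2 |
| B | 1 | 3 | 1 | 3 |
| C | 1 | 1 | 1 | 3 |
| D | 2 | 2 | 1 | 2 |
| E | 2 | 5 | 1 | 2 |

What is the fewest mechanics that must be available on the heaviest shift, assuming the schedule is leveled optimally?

Early-start (A@1, B@1, C@1, D@1, E@1) gives peak 15: s1:15  s2:11  s3:0  s4:0.
Shift C→2, D→2, E→3.
Schedule A@1, B@1, C@2, D@2, E@3: s1:7  s2:7  s3:7  s4:5 — peak 7.
Total mechanic-shifts = 26 over 4 shifts ⇒ peak ≥ ⌈26/4⌉ = 7, so 7 is optimal.

7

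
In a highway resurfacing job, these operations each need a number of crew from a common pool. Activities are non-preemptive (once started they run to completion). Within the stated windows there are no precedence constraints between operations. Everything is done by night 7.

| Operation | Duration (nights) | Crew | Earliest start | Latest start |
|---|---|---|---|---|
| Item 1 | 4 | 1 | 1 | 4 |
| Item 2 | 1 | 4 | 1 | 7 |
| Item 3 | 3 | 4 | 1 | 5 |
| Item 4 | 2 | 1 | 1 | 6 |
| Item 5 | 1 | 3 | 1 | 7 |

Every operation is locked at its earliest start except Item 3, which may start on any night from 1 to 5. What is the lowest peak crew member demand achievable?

9

Item 3@1: n1:13  n2:6  n3:5  n4:1  n5:0  n6:0  n7:0 → peak 13
Item 3@2: n1:9  n2:6  n3:5  n4:5  n5:0  n6:0  n7:0 → peak 9
Item 3@3: n1:9  n2:2  n3:5  n4:5  n5:4  n6:0  n7:0 → peak 9
Item 3@4: n1:9  n2:2  n3:1  n4:5  n5:4  n6:4  n7:0 → peak 9
Item 3@5: n1:9  n2:2  n3:1  n4:1  n5:4  n6:4  n7:4 → peak 9
Best is Item 3@2, peak 9.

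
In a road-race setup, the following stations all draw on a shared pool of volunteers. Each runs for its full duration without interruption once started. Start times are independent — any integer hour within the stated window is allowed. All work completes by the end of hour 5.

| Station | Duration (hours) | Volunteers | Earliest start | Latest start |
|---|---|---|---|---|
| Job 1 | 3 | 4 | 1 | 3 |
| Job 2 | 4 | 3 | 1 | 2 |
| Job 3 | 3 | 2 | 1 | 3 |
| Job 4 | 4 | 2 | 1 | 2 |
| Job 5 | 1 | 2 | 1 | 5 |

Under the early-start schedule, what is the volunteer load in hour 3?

11

At early start, hour 3 has: Job 1, Job 2, Job 3, Job 4.
Demand: 4 + 3 + 2 + 2 = 11.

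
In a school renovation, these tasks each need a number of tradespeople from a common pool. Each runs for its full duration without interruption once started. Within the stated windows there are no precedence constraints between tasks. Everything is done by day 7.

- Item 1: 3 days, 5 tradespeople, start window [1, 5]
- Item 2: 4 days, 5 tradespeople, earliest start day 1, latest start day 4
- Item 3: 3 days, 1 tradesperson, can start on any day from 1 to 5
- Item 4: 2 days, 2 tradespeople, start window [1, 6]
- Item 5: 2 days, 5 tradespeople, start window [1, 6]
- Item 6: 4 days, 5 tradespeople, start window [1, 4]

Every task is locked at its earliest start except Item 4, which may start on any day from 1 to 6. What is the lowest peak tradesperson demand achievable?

Item 4@1: d1:23  d2:23  d3:16  d4:10  d5:0  d6:0  d7:0 → peak 23
Item 4@2: d1:21  d2:23  d3:18  d4:10  d5:0  d6:0  d7:0 → peak 23
Item 4@3: d1:21  d2:21  d3:18  d4:12  d5:0  d6:0  d7:0 → peak 21
Item 4@4: d1:21  d2:21  d3:16  d4:12  d5:2  d6:0  d7:0 → peak 21
Item 4@5: d1:21  d2:21  d3:16  d4:10  d5:2  d6:2  d7:0 → peak 21
Item 4@6: d1:21  d2:21  d3:16  d4:10  d5:0  d6:2  d7:2 → peak 21
Best is Item 4@3, peak 21.

21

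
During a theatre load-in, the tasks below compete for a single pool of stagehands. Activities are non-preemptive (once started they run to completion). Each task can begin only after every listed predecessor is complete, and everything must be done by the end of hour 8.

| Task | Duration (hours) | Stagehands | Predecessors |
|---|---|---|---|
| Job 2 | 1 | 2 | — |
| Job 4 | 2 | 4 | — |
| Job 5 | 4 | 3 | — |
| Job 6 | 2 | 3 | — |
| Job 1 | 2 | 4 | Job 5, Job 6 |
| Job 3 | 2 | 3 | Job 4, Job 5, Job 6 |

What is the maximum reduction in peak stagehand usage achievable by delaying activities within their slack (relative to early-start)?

Early-start peak: h1:12  h2:10  h3:3  h4:3  h5:7  h6:7  h7:0  h8:0 ⇒ 12.
Leveled (Job 2@1, Job 4@1, Job 5@2, Job 6@3, Job 1@6, Job 3@6): h1:6  h2:7  h3:6  h4:6  h5:3  h6:7  h7:7  h8:0 ⇒ 7.
Reduction 12 − 7 = 5.

5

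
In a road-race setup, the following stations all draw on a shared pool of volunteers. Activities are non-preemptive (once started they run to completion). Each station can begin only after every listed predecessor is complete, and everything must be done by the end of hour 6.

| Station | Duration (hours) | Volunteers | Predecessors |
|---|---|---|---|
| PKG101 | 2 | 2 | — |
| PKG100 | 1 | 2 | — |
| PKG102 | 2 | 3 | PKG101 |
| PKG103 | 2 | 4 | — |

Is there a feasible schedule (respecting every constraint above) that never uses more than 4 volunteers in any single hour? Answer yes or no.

Schedule PKG101@1, PKG100@1, PKG102@3, PKG103@5: h1:4  h2:2  h3:3  h4:3  h5:4  h6:4 — peak 4 ≤ 4.

yes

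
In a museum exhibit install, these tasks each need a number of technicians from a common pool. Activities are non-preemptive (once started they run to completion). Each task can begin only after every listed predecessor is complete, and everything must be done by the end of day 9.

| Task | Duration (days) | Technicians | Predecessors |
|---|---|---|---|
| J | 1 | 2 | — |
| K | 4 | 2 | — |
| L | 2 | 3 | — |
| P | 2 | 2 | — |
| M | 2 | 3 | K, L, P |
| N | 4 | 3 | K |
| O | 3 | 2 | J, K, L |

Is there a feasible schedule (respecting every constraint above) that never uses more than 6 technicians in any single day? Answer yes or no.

Schedule J@1, K@1, L@2, P@4, M@8, N@6, O@5: d1:4  d2:5  d3:5  d4:4  d5:4  d6:5  d7:5  d8:6  d9:6 — peak 6 ≤ 6.

yes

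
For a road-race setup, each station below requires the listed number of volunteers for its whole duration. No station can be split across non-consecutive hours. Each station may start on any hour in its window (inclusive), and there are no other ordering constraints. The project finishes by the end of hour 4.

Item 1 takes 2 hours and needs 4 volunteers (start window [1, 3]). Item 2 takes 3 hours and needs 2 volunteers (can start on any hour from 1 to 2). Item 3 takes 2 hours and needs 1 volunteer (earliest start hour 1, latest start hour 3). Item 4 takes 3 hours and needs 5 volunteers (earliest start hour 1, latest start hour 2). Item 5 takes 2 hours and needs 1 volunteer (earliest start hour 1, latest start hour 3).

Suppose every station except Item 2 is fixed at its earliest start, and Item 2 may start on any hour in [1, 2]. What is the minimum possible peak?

Item 2@1: h1:13  h2:13  h3:7  h4:0 → peak 13
Item 2@2: h1:11  h2:13  h3:7  h4:2 → peak 13
Best is Item 2@1, peak 13.

13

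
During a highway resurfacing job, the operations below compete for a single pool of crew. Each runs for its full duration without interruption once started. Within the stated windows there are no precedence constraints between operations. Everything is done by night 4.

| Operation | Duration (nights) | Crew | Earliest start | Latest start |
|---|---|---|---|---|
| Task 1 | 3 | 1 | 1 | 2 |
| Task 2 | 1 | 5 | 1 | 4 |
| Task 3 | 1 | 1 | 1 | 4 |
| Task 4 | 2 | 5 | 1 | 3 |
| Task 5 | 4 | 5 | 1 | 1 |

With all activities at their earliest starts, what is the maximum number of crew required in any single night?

Early-start schedule: Task 1@1, Task 2@1, Task 3@1, Task 4@1, Task 5@1.
Load per night: night 1: 17, night 2: 11, night 3: 6, night 4: 5.
Peak is 17.

17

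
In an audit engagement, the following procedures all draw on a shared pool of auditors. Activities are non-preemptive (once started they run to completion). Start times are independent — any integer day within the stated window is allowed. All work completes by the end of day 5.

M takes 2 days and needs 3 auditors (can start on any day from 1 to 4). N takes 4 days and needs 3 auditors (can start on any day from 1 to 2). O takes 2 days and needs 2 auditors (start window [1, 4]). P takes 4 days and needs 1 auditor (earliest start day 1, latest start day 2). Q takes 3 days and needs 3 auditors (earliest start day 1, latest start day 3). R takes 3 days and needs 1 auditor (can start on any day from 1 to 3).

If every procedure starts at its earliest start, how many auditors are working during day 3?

8

At early start, day 3 has: N, P, Q, R.
Demand: 3 + 1 + 3 + 1 = 8.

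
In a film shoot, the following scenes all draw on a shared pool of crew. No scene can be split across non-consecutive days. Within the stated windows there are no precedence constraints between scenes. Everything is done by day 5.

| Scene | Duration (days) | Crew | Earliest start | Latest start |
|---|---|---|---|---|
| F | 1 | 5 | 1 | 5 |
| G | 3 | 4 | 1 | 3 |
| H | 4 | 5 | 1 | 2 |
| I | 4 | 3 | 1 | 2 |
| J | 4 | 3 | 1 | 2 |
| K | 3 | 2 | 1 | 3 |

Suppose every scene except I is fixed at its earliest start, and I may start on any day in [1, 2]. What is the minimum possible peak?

19

I@1: d1:22  d2:17  d3:17  d4:11  d5:0 → peak 22
I@2: d1:19  d2:17  d3:17  d4:11  d5:3 → peak 19
Best is I@2, peak 19.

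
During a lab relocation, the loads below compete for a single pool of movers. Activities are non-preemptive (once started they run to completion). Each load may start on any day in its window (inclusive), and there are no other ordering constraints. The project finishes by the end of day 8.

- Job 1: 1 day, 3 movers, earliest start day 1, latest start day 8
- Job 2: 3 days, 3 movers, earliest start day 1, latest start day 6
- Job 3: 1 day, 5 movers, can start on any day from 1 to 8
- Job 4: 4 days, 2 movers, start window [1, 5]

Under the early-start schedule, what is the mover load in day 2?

At early start, day 2 has: Job 2, Job 4.
Demand: 3 + 2 = 5.

5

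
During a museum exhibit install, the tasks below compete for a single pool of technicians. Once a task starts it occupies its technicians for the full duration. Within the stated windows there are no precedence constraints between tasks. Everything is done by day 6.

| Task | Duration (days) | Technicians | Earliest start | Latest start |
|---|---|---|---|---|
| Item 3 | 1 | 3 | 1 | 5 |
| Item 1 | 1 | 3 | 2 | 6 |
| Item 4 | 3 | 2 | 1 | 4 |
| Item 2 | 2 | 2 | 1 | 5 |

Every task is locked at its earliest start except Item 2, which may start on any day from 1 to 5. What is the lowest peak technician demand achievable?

5

Item 2@1: d1:7  d2:7  d3:2  d4:0  d5:0  d6:0 → peak 7
Item 2@2: d1:5  d2:7  d3:4  d4:0  d5:0  d6:0 → peak 7
Item 2@3: d1:5  d2:5  d3:4  d4:2  d5:0  d6:0 → peak 5
Item 2@4: d1:5  d2:5  d3:2  d4:2  d5:2  d6:0 → peak 5
Item 2@5: d1:5  d2:5  d3:2  d4:0  d5:2  d6:2 → peak 5
Best is Item 2@3, peak 5.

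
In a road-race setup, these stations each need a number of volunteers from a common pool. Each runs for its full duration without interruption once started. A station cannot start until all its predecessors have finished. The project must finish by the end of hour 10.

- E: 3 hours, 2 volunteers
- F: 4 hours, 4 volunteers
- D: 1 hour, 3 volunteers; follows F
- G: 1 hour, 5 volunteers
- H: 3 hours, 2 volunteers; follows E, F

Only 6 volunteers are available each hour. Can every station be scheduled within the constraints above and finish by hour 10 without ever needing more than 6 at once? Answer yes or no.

Schedule E@1, F@1, D@5, G@6, H@7: h1:6  h2:6  h3:6  h4:4  h5:3  h6:5  h7:2  h8:2  h9:2  h10:0 — peak 6 ≤ 6.

yes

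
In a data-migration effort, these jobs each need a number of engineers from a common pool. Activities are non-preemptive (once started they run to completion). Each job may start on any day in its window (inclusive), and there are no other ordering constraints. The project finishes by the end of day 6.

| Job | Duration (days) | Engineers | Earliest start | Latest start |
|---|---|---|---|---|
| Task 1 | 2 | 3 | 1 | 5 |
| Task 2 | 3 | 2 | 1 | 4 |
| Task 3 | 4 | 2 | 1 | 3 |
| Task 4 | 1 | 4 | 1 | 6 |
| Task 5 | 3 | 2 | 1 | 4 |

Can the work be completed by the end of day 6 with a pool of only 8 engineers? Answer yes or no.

yes

Schedule Task 1@1, Task 2@1, Task 3@3, Task 4@6, Task 5@3: d1:5  d2:5  d3:6  d4:4  d5:4  d6:6 — peak 6 ≤ 8.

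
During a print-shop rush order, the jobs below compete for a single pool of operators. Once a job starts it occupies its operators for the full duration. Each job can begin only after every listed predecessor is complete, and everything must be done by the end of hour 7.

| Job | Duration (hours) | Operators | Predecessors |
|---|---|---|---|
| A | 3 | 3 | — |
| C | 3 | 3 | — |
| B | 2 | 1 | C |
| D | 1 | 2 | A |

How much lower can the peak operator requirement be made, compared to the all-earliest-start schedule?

Early-start peak: h1:6  h2:6  h3:6  h4:3  h5:1  h6:0  h7:0 ⇒ 6.
Leveled (A@4, C@1, B@4, D@7): h1:3  h2:3  h3:3  h4:4  h5:4  h6:3  h7:2 ⇒ 4.
Reduction 6 − 4 = 2.

2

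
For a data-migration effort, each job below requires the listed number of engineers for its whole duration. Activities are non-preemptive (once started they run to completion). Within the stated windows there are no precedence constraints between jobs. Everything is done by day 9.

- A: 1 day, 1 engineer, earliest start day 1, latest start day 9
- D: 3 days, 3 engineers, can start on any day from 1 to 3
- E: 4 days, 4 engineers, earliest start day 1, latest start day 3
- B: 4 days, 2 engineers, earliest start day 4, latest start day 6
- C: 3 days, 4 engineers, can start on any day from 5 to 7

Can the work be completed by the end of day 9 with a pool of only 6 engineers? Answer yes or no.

no

The minimum achievable peak is 7; 6 < 7, so no feasible schedule stays within the cap.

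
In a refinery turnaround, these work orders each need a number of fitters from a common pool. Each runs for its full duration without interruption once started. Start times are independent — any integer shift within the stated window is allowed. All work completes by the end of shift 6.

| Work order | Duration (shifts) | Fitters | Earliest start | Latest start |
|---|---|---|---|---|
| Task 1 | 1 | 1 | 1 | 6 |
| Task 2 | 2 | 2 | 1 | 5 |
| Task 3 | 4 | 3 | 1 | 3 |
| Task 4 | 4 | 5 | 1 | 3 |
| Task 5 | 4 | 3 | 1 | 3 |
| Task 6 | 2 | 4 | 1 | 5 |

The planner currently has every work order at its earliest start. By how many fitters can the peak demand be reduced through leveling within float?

7

Early-start peak: s1:18  s2:17  s3:11  s4:11  s5:0  s6:0 ⇒ 18.
Leveled (Task 1@1, Task 2@1, Task 3@1, Task 4@1, Task 5@3, Task 6@5): s1:11  s2:10  s3:11  s4:11  s5:7  s6:7 ⇒ 11.
Reduction 18 − 11 = 7.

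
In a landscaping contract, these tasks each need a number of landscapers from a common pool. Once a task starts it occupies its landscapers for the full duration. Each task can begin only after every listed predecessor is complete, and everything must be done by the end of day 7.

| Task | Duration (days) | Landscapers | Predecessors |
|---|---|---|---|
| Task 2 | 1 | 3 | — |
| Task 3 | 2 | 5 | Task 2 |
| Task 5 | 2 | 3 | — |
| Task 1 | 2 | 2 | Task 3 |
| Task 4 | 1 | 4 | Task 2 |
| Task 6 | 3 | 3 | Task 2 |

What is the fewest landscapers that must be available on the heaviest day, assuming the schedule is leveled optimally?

6

Early-start (Task 2@1, Task 3@2, Task 5@1, Task 1@4, Task 4@2, Task 6@2) gives peak 15: d1:6  d2:15  d3:8  d4:5  d5:2  d6:0  d7:0.
Shift Task 5→4, Task 1→6, Task 4→7, Task 6→4.
Schedule Task 2@1, Task 3@2, Task 5@4, Task 1@6, Task 4@7, Task 6@4: d1:3  d2:5  d3:5  d4:6  d5:6  d6:5  d7:6 — peak 6.
Total landscaper-days = 36 over 7 days ⇒ peak ≥ ⌈36/7⌉ = 6, so 6 is optimal.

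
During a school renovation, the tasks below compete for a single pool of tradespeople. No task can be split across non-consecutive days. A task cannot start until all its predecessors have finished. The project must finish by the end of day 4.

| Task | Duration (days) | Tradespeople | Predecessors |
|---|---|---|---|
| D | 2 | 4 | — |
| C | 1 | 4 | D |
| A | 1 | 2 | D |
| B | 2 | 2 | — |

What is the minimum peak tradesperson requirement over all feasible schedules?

6

Schedule D@1, C@3, A@3, B@1: d1:6  d2:6  d3:6  d4:0 — peak 6.
No arrangement of the 15 feasible schedules does better.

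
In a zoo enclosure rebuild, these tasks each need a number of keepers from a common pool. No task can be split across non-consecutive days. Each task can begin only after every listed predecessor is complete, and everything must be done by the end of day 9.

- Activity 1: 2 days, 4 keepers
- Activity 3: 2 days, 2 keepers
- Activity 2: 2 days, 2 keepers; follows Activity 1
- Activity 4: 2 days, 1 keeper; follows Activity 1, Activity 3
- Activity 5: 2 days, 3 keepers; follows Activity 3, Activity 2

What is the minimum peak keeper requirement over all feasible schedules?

Early-start (Activity 1@1, Activity 3@1, Activity 2@3, Activity 4@3, Activity 5@5) gives peak 6: d1:6  d2:6  d3:3  d4:3  d5:3  d6:3  d7:0  d8:0  d9:0.
Shift Activity 3→3, Activity 4→5.
Schedule Activity 1@1, Activity 3@3, Activity 2@3, Activity 4@5, Activity 5@5: d1:4  d2:4  d3:4  d4:4  d5:4  d6:4  d7:0  d8:0  d9:0 — peak 4.

4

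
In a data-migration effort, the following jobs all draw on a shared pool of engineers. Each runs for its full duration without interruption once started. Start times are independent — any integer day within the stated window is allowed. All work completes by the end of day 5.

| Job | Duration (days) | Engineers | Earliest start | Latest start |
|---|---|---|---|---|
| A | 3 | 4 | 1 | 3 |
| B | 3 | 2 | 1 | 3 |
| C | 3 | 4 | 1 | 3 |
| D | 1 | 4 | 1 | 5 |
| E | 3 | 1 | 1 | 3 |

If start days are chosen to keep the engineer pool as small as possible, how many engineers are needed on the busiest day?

Early-start (A@1, B@1, C@1, D@1, E@1) gives peak 15: d1:15  d2:11  d3:11  d4:0  d5:0.
Shift D→4.
Schedule A@1, B@1, C@1, D@4, E@1: d1:11  d2:11  d3:11  d4:4  d5:0 — peak 11.

11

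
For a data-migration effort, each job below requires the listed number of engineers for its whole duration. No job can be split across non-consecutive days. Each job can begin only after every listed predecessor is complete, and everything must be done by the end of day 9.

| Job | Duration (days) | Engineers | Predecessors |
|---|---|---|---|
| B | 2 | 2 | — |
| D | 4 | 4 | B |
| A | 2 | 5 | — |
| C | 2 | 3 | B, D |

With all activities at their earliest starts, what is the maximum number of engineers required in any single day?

Early-start schedule: B@1, D@3, A@1, C@7.
Load per day: day 1: 7, day 2: 7, day 3: 4, day 4: 4, day 5: 4, day 6: 4, day 7: 3, day 8: 3, day 9: 0.
Peak is 7.

7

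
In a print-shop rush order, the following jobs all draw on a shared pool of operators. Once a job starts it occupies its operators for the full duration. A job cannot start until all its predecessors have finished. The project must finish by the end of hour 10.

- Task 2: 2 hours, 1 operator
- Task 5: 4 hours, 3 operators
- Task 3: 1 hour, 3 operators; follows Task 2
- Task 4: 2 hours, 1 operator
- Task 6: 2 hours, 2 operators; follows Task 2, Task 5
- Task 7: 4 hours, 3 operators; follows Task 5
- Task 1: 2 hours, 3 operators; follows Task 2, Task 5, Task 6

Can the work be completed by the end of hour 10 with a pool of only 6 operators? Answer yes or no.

yes

Schedule Task 2@1, Task 5@1, Task 3@3, Task 4@1, Task 6@5, Task 7@5, Task 1@7: h1:5  h2:5  h3:6  h4:3  h5:5  h6:5  h7:6  h8:6  h9:0  h10:0 — peak 6 ≤ 6.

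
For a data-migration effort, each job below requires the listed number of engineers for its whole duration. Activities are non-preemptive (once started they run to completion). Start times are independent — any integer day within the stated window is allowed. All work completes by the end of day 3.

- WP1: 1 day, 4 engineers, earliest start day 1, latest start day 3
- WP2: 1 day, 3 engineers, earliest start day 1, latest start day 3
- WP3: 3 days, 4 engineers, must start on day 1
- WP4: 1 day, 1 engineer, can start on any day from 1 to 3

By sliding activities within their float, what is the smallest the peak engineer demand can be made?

8

Early-start (WP1@1, WP2@1, WP3@1, WP4@1) gives peak 12: d1:12  d2:4  d3:4.
Shift WP2→2, WP4→2.
Schedule WP1@1, WP2@2, WP3@1, WP4@2: d1:8  d2:8  d3:4 — peak 8.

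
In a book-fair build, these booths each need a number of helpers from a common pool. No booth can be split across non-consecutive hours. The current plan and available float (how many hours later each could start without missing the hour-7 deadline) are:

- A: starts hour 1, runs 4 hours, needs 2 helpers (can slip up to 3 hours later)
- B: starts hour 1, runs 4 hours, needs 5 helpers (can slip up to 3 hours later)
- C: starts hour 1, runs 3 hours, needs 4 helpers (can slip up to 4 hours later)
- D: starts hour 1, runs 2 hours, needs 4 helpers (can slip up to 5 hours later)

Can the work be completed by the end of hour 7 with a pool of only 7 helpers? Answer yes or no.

The minimum achievable peak is 8; 7 < 8, so no feasible schedule stays within the cap.

no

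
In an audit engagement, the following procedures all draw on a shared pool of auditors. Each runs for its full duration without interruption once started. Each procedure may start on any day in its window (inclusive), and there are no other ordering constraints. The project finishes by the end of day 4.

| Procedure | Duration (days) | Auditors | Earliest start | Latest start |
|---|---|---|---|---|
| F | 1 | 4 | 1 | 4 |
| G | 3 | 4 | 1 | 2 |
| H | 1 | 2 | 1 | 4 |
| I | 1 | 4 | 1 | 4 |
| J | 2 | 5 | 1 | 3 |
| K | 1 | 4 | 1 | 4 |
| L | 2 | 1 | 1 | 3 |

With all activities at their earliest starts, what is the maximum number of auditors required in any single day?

24

Early-start schedule: F@1, G@1, H@1, I@1, J@1, K@1, L@1.
Load per day: day 1: 24, day 2: 10, day 3: 4, day 4: 0.
Peak is 24.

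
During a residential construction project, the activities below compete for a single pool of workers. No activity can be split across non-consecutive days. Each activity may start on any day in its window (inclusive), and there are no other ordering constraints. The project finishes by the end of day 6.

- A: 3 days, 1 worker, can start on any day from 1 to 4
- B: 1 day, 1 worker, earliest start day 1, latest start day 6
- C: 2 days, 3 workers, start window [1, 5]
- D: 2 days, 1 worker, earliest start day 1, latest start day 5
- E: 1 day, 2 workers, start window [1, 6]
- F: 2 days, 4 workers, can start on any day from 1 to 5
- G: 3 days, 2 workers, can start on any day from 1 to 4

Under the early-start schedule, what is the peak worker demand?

Early-start schedule: A@1, B@1, C@1, D@1, E@1, F@1, G@1.
Load per day: day 1: 14, day 2: 11, day 3: 3, day 4: 0, day 5: 0, day 6: 0.
Peak is 14.

14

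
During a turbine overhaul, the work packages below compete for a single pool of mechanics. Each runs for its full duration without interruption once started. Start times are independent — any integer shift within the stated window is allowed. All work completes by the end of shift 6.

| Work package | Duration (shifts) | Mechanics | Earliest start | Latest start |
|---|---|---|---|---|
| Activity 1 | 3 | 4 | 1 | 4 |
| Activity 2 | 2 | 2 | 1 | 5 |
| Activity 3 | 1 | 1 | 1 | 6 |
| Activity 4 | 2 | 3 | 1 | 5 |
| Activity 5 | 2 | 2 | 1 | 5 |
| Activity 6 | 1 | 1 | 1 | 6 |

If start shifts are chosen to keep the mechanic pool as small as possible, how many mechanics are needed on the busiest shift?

6

Early-start (Activity 1@1, Activity 2@1, Activity 3@1, Activity 4@1, Activity 5@1, Activity 6@1) gives peak 13: s1:13  s2:11  s3:4  s4:0  s5:0  s6:0.
Shift Activity 3→3, Activity 4→4, Activity 5→4, Activity 6→3.
Schedule Activity 1@1, Activity 2@1, Activity 3@3, Activity 4@4, Activity 5@4, Activity 6@3: s1:6  s2:6  s3:6  s4:5  s5:5  s6:0 — peak 6.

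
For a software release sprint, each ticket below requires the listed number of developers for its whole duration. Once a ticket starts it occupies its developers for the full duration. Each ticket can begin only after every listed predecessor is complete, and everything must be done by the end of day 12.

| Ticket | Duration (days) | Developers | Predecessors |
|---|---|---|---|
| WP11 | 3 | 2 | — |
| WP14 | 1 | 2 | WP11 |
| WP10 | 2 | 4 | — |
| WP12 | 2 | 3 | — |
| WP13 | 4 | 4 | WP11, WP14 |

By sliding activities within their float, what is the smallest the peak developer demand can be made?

4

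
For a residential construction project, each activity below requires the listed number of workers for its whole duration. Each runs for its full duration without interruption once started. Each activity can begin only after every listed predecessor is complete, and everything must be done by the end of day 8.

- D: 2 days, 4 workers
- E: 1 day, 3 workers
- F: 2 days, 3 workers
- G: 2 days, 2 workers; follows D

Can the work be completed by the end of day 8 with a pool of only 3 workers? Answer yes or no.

The minimum achievable peak is 4; 3 < 4, so no feasible schedule stays within the cap.

no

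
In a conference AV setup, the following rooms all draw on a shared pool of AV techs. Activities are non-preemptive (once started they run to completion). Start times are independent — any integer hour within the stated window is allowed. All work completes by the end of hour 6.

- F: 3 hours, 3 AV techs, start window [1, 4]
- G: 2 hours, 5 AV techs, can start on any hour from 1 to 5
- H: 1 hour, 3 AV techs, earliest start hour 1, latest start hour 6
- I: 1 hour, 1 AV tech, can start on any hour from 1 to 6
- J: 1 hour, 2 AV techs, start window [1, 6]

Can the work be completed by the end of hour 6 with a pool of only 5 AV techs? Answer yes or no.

yes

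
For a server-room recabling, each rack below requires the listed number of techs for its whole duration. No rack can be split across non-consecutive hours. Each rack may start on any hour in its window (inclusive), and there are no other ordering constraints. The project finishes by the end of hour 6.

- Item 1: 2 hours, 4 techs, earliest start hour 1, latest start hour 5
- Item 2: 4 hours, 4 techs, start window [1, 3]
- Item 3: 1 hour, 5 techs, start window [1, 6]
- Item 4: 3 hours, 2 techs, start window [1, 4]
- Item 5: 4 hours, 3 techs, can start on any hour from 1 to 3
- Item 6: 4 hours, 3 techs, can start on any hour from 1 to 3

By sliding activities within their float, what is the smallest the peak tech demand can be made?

Early-start (Item 1@1, Item 2@1, Item 3@1, Item 4@1, Item 5@1, Item 6@1) gives peak 21: h1:21  h2:16  h3:12  h4:10  h5:0  h6:0.
Shift Item 3→5, Item 5→3, Item 6→3.
Schedule Item 1@1, Item 2@1, Item 3@5, Item 4@1, Item 5@3, Item 6@3: h1:10  h2:10  h3:12  h4:10  h5:11  h6:6 — peak 12.

12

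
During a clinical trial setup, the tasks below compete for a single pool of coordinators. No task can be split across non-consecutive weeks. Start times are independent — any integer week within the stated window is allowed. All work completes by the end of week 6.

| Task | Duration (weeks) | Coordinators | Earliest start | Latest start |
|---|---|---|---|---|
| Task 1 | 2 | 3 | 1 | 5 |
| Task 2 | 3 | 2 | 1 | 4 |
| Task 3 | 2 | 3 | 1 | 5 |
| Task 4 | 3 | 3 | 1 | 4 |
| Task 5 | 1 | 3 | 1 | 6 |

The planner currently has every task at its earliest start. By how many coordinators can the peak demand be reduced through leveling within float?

8

Early-start peak: w1:14  w2:11  w3:5  w4:0  w5:0  w6:0 ⇒ 14.
Leveled (Task 1@1, Task 2@1, Task 3@3, Task 4@4, Task 5@5): w1:5  w2:5  w3:5  w4:6  w5:6  w6:3 ⇒ 6.
Reduction 14 − 6 = 8.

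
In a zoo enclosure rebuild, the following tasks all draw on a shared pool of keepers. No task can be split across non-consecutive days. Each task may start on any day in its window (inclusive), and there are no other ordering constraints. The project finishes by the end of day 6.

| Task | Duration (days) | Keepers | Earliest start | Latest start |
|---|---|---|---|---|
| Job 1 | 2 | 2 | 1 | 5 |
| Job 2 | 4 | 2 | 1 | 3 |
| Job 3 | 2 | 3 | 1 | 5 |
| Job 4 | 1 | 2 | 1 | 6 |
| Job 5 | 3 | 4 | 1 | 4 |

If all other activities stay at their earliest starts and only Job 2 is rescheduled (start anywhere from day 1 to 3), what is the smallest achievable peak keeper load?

11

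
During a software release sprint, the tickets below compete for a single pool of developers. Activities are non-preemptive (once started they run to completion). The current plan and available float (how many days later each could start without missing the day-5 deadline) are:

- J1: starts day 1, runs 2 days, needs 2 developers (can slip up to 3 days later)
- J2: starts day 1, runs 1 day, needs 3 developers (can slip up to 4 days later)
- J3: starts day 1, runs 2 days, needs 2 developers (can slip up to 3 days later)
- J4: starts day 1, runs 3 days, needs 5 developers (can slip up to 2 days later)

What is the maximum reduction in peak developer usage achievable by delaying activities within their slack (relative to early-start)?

5

Early-start peak: d1:12  d2:9  d3:5  d4:0  d5:0 ⇒ 12.
Leveled (J1@1, J2@1, J3@1, J4@3): d1:7  d2:4  d3:5  d4:5  d5:5 ⇒ 7.
Reduction 12 − 7 = 5.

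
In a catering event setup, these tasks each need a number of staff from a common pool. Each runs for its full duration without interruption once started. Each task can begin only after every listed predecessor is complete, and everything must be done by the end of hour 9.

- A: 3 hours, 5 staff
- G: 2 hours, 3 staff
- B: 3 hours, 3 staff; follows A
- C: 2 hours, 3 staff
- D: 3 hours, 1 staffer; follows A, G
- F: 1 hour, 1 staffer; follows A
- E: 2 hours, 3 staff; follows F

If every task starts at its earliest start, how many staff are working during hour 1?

At early start, hour 1 has: A, G, C.
Demand: 5 + 3 + 3 = 11.

11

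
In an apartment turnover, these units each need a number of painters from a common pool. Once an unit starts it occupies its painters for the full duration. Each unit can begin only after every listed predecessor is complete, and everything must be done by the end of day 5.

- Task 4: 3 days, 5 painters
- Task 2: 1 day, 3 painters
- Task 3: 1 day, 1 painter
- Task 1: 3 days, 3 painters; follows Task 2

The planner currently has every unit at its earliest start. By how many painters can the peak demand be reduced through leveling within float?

1

Early-start peak: d1:9  d2:8  d3:8  d4:3  d5:0 ⇒ 9.
Leveled (Task 4@1, Task 2@1, Task 3@2, Task 1@3): d1:8  d2:6  d3:8  d4:3  d5:3 ⇒ 8.
Reduction 9 − 8 = 1.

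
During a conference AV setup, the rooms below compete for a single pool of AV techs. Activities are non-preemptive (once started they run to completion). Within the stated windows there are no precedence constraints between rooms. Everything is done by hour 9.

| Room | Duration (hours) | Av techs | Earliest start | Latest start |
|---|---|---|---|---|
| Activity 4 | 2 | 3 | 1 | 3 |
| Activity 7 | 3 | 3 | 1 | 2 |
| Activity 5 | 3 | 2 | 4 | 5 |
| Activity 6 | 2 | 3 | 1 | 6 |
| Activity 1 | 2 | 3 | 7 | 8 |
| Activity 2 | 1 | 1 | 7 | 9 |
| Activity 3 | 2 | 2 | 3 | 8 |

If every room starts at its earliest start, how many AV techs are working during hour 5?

2

At early start, hour 5 has: Activity 5.
Demand: 2 = 2.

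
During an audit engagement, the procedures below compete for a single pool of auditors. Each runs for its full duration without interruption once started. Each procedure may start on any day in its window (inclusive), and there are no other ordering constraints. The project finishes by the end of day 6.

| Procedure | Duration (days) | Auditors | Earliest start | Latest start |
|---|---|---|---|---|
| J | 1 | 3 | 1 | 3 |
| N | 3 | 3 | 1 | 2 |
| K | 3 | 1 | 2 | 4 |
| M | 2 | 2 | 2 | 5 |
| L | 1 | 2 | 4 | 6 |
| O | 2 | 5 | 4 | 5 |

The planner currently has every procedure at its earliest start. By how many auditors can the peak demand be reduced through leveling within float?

2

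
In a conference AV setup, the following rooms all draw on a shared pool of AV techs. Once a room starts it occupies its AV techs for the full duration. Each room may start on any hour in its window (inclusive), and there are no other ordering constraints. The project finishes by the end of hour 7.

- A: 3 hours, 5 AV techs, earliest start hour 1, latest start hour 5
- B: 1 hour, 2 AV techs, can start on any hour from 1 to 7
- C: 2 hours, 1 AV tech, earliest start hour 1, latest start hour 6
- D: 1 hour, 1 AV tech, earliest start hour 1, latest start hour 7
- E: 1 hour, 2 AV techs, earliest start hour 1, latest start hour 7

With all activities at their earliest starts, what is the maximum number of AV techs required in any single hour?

Early-start schedule: A@1, B@1, C@1, D@1, E@1.
Load per hour: hour 1: 11, hour 2: 6, hour 3: 5, hour 4: 0, hour 5: 0, hour 6: 0, hour 7: 0.
Peak is 11.

11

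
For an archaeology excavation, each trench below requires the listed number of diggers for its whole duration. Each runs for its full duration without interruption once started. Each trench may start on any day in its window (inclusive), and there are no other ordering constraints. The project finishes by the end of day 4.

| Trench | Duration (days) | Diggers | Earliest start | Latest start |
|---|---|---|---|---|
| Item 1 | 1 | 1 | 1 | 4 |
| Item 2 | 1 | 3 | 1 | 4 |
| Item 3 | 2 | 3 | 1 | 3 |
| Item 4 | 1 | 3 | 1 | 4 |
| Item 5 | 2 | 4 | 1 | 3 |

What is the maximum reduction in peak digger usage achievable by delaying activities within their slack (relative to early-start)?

8

Early-start peak: d1:14  d2:7  d3:0  d4:0 ⇒ 14.
Leveled (Item 1@1, Item 2@3, Item 3@3, Item 4@4, Item 5@1): d1:5  d2:4  d3:6  d4:6 ⇒ 6.
Reduction 14 − 6 = 8.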